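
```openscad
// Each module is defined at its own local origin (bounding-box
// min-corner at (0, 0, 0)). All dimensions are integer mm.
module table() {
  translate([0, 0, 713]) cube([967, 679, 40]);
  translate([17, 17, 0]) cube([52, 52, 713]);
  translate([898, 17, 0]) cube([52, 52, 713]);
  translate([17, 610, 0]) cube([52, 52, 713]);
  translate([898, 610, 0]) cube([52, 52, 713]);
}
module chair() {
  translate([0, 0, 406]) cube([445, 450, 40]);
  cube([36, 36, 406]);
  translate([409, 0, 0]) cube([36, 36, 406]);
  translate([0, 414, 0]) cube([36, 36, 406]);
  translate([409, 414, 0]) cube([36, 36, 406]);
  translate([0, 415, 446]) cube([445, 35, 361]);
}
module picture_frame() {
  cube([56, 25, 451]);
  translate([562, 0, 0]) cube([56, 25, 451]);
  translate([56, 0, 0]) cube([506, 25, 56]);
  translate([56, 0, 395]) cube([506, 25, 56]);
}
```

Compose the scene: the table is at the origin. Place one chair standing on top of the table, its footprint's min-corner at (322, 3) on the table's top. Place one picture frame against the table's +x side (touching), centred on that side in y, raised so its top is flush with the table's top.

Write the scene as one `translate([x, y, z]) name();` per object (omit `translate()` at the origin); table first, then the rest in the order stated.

table();
translate([322, 3, 753]) chair();
translate([967, 327, 302]) picture_frame();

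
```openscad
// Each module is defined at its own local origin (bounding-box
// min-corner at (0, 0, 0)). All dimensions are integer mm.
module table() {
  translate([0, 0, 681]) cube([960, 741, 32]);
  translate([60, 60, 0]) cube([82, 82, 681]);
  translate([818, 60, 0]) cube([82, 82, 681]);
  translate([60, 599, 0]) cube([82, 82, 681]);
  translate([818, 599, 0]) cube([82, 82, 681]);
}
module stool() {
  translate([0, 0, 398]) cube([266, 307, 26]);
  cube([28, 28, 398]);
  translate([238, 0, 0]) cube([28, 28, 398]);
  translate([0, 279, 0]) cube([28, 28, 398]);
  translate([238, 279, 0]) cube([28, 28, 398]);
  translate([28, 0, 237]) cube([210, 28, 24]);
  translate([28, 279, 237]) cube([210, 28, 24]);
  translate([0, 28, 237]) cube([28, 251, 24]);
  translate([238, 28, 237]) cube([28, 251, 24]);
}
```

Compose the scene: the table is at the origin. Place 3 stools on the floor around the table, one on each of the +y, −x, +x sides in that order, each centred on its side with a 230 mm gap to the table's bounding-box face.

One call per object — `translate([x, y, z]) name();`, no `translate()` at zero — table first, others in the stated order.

table();
translate([347, 971, 0]) stool();
translate([-496, 217, 0]) stool();
translate([1190, 217, 0]) stool();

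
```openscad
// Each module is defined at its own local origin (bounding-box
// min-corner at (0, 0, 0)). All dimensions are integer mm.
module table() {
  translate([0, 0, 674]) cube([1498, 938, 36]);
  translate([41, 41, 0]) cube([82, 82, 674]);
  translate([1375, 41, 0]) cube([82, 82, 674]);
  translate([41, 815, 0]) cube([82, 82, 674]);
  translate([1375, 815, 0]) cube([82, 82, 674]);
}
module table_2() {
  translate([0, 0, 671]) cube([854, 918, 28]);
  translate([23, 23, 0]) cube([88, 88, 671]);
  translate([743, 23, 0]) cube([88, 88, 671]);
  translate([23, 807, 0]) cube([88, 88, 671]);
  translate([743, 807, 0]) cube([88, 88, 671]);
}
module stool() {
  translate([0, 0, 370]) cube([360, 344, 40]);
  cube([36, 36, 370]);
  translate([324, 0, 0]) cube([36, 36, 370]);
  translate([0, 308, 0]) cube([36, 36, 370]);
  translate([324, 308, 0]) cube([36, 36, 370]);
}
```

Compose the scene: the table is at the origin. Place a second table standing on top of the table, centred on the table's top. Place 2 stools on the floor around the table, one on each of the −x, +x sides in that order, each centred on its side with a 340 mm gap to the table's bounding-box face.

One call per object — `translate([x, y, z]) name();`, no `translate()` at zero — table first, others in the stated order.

table();
translate([322, 10, 710]) table_2();
translate([-700, 297, 0]) stool();
translate([1838, 297, 0]) stool();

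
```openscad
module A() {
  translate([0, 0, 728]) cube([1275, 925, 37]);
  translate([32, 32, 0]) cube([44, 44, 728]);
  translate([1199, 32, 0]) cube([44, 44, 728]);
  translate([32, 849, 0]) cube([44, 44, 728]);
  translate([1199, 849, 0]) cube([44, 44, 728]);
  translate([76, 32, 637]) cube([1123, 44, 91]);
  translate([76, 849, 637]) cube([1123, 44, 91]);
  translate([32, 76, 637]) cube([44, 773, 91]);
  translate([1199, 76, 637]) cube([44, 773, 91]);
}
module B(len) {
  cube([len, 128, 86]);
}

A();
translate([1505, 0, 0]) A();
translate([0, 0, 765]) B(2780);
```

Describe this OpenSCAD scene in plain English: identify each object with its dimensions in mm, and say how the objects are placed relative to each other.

A is a rectangular dining table. The top is 1275×925×37 mm with its upper surface at z = 765 mm. It stands on four 44×44 mm square legs, each inset 32 mm from the nearest pair of top edges, running from the floor to the underside of the top. Four apron rails, 44 mm thick and 91 mm tall, run between adjacent legs with their top edges flush with the underside of the top and their outer faces flush with the legs' outer faces.

B is a rectangular beam 2780 mm long (x), 128 mm deep (y), 86 mm thick (z).

The beam spans the tops of two tables placed 230 mm apart, resting at z = 765 mm.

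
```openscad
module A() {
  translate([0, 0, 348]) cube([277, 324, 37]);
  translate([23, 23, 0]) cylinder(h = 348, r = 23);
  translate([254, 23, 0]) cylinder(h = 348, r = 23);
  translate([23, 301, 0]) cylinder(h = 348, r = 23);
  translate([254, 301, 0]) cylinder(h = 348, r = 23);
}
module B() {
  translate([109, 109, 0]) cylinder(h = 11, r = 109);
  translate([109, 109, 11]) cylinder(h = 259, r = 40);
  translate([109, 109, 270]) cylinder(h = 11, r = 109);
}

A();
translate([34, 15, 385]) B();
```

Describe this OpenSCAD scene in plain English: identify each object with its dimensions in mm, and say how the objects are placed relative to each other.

A is a four-legged stool. The seat is a 277×324×37 mm slab whose top surface is at z = 385 mm; four round legs, each 46 mm in diameter, run from the floor (z = 0) to the underside of the seat, each leg's axis is inset half a diameter from the nearest pair of seat edges (so the leg's bounding box is flush with the corner).

B is a spool: two coaxial disc flanges of radius 109 mm and thickness 11 mm, joined by a core cylinder of radius 40 mm and height 259 mm. The lower flange rests on z = 0 and the three cylinders share a vertical axis.

The spool is on top of the stool.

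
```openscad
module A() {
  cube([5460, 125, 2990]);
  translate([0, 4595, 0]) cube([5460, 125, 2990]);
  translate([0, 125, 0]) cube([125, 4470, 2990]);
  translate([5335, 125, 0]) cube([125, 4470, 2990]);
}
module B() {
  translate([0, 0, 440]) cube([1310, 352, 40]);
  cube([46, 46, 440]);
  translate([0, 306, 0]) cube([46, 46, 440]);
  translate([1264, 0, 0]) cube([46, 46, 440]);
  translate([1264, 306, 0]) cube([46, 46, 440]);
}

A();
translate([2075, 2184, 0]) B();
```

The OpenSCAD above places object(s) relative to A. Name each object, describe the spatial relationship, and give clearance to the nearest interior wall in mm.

Clearances: x = 1950, y = 2059; minimum 1950 mm.

A is a house frame. B is a bench. The bench sits inside the house frame, centred. The clearance to the nearest interior wall is 1950 mm.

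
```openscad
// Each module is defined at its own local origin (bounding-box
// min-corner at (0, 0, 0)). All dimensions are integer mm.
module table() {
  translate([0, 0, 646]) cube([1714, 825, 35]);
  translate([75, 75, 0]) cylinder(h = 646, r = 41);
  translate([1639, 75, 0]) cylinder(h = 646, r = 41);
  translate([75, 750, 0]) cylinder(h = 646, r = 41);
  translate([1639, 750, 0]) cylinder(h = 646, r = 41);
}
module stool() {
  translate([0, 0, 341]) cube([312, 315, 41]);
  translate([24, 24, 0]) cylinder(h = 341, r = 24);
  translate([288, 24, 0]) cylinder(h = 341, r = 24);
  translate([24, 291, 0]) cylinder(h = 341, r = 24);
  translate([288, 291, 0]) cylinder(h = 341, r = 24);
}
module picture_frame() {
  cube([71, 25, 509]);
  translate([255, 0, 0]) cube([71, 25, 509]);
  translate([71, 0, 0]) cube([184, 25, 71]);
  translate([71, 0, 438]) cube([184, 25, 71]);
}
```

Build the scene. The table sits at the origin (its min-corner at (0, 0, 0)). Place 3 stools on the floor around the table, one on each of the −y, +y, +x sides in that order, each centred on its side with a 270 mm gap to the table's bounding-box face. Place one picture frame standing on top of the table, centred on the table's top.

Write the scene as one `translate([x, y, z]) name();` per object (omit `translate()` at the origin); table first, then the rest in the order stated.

table();
translate([701, -585, 0]) stool();
translate([701, 1095, 0]) stool();
translate([1984, 255, 0]) stool();
translate([694, 400, 681]) picture_frame();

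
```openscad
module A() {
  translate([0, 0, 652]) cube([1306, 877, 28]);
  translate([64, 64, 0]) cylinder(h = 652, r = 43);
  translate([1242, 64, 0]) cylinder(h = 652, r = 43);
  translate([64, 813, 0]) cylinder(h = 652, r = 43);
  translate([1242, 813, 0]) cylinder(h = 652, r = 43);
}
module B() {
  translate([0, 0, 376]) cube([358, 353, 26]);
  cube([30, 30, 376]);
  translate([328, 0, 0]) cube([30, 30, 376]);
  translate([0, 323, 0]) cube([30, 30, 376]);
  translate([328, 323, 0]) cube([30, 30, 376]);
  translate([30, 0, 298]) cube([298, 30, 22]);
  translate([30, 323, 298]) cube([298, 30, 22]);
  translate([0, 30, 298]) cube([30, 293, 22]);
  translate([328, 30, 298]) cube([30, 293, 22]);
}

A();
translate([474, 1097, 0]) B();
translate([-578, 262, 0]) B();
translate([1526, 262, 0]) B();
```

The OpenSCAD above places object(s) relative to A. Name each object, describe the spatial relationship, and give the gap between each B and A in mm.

Each stool's nearest face is 220 mm from the table's bounding box.

A is a table. B is a stool. Three stools sit around the table at the +y, −x, +x sides. The gap between each stool and the table is 220 mm.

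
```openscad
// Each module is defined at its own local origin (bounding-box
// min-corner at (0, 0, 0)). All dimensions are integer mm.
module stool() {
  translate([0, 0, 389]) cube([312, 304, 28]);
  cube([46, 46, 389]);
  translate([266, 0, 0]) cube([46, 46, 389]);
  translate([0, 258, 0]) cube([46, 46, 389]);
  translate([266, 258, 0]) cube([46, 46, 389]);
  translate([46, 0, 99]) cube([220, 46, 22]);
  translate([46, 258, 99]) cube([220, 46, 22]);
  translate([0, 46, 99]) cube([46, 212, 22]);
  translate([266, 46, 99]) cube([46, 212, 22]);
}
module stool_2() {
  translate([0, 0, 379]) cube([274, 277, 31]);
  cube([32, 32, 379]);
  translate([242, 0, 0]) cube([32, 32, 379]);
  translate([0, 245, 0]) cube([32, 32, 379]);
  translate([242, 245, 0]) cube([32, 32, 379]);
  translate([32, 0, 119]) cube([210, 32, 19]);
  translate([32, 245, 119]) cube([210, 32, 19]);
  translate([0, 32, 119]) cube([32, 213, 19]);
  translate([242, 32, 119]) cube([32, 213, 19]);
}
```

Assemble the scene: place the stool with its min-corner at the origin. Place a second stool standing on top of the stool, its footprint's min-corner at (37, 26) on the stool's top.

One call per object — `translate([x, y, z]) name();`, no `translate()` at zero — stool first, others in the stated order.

stool();
translate([37, 26, 417]) stool_2();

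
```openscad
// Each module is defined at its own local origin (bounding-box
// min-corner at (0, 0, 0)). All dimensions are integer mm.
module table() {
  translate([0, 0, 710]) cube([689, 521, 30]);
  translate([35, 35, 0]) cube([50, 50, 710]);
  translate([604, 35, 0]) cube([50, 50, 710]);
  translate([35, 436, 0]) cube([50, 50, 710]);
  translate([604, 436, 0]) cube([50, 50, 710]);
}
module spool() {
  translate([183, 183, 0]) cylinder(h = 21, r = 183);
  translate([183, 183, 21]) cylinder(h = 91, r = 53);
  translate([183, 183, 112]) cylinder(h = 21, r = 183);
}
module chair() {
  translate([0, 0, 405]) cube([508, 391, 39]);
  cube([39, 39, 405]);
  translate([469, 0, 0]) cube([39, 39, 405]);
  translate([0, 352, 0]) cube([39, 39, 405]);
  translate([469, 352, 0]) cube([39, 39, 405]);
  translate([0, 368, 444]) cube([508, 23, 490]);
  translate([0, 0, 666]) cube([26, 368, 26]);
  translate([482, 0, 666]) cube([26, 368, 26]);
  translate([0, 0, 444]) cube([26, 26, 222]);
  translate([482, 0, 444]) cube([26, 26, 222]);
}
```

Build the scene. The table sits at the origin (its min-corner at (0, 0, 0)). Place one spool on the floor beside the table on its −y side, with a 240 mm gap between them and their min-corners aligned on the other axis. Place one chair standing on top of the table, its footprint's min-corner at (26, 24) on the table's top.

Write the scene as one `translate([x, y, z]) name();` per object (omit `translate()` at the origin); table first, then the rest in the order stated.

table();
translate([0, -606, 0]) spool();
translate([26, 24, 740]) chair();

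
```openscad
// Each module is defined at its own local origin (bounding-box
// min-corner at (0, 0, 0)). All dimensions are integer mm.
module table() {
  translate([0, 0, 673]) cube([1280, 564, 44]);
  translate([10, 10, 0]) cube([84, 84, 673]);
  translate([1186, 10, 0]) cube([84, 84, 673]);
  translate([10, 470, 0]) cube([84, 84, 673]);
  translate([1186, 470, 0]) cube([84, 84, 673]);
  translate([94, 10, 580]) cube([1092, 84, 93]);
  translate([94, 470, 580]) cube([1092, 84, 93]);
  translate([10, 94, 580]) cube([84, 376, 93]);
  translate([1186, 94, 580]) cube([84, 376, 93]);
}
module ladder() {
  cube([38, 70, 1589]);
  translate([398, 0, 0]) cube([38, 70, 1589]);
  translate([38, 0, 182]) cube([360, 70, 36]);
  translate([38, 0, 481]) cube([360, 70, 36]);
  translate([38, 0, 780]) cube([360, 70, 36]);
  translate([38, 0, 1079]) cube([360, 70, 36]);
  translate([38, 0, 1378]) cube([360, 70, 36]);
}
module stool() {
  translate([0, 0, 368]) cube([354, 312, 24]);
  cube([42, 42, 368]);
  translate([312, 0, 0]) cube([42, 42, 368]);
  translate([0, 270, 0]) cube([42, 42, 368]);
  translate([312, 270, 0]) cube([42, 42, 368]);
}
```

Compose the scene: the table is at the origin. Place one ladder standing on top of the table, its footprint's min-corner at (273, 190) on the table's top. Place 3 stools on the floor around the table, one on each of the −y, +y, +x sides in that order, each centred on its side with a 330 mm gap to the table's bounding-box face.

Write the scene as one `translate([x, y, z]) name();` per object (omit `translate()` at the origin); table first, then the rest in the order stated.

table();
translate([273, 190, 717]) ladder();
translate([463, -642, 0]) stool();
translate([463, 894, 0]) stool();
translate([1610, 126, 0]) stool();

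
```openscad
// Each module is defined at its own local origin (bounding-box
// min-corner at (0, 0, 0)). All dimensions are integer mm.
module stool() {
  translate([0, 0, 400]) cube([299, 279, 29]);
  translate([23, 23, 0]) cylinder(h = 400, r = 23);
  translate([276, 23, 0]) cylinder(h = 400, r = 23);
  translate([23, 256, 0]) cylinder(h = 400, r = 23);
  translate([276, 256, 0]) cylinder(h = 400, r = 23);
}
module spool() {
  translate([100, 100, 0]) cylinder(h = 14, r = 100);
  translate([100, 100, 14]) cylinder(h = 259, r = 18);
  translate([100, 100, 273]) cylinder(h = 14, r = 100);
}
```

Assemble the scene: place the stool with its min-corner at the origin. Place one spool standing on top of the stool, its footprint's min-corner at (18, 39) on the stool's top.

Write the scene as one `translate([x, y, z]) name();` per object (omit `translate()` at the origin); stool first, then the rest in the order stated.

stool();
translate([18, 39, 429]) spool();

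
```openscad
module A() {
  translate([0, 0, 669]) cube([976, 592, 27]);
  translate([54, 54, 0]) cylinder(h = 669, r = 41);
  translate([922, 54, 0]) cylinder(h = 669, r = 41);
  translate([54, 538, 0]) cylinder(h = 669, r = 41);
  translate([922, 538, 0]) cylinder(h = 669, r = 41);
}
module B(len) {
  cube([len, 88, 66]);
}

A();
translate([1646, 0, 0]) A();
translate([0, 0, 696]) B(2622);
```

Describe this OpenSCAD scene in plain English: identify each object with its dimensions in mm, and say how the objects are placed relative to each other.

A is a table with a 976×592 mm rectangular top, 27 mm thick, top surface at z = 696 mm, supported by four round legs of 82 mm diameter, each leg's bounding box inset 13 mm from the nearest pair of top edges, running from the floor.

B is a rectangular beam 2622 mm long (x), 88 mm deep (y), 66 mm thick (z).

The beam spans the tops of two tables placed 670 mm apart, resting at z = 696 mm.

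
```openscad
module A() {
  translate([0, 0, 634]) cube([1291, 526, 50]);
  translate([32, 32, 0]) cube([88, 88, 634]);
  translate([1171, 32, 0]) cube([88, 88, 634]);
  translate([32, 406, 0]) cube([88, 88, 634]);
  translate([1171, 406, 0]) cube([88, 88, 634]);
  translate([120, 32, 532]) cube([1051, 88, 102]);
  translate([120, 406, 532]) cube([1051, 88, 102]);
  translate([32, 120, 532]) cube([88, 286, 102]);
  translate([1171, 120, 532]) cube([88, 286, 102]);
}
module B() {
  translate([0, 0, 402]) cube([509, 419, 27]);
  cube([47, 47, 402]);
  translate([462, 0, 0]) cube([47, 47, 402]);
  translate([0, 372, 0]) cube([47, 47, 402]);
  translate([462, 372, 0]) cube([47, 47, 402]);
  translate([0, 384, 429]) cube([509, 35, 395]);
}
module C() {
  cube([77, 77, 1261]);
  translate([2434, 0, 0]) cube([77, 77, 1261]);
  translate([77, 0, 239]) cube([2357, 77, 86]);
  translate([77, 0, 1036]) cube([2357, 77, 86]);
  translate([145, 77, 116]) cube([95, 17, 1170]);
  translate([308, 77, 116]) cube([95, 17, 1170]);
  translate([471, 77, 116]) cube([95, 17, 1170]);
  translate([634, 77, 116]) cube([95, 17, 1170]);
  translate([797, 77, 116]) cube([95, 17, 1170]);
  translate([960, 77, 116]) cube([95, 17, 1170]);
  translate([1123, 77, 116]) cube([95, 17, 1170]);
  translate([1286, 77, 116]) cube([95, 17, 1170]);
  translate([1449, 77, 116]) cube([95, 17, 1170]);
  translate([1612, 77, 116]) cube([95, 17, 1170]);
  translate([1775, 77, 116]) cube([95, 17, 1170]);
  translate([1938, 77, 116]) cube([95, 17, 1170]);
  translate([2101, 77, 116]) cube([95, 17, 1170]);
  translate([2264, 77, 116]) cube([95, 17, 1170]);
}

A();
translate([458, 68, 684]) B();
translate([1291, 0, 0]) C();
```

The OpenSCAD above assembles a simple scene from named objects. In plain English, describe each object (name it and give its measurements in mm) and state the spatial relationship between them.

A is a table with a 1291×526 mm rectangular top, 50 mm thick, top surface at z = 684 mm, supported by four 88×88 mm square legs, each inset 32 mm from the nearest pair of top edges, running from the floor. Four apron rails, 88 mm thick and 102 mm tall, run between adjacent legs with their top edges flush with the underside of the top and their outer faces flush with the legs' outer faces.

B is a chair: 509×419 mm seat, 27 mm thick, top at z = 429 mm, on four 47 mm square corner legs flush with the seat edges. A 35 mm thick backrest slab spans the full seat width, extending 395 mm above the seat top, its back face flush with the seat's +y edge.

C is a fence section. Two 77×77 mm posts, 1261 mm tall, stand on the floor with a clear span of 2357 mm between their inner faces. Two horizontal rails of 77×86 mm section span the gap between the posts with their undersides at z = 239 mm and z = 1036 mm, flush with the posts' −y face. 14 pickets, each 95 mm wide, 17 mm thick and 1170 mm tall, are fixed to the +y face of the rails with their bottoms at z = 116 mm, evenly spaced across the span with equal gaps (rounded down to the nearest mm) at the −x end and between each pair — any rounding remainder accumulates at the +x end.

The chair is on top of the table. The fence section is against the table's +x side, with their −y faces flush.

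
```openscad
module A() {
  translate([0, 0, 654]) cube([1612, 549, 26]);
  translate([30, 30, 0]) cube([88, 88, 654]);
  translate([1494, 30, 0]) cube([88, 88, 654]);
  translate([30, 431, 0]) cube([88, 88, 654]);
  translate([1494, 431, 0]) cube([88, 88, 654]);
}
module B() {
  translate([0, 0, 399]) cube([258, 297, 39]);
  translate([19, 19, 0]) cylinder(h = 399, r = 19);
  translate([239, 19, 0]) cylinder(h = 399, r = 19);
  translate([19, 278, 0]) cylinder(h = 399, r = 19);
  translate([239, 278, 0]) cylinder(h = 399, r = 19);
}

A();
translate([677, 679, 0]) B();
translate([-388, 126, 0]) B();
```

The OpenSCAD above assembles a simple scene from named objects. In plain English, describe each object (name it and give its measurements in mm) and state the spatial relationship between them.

A is a rectangular dining table. The top is 1612×549×26 mm with its upper surface at z = 680 mm. It stands on four 88×88 mm square legs, each inset 30 mm from the nearest pair of top edges, running from the floor to the underside of the top.

B is a simple wooden stool: a rectangular seat 258 mm (x) by 297 mm (y), 39 mm thick, top face at z = 438 mm, on four round legs, each 38 mm in diameter. The legs rest on z = 0, each leg's axis is inset half a diameter from the nearest pair of seat edges (so the leg's bounding box is flush with the corner).

Two stools sit around the table at the +y, −x sides.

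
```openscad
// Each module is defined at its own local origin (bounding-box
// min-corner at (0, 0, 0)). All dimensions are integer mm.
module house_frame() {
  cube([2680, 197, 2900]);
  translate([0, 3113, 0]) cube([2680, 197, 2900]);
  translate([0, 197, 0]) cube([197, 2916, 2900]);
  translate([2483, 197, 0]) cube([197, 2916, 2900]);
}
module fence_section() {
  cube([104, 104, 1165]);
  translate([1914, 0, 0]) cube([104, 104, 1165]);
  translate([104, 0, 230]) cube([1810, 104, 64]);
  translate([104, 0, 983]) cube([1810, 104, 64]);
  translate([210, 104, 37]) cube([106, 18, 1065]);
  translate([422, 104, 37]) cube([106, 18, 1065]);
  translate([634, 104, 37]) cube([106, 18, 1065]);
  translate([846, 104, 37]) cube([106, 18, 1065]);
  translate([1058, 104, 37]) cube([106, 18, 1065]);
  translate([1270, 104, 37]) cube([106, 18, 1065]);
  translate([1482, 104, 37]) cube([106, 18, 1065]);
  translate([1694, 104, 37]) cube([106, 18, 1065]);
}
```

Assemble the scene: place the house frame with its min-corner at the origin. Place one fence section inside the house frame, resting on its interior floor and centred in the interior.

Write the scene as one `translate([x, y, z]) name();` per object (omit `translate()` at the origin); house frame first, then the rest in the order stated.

house_frame();
translate([331, 1594, 0]) fence_section();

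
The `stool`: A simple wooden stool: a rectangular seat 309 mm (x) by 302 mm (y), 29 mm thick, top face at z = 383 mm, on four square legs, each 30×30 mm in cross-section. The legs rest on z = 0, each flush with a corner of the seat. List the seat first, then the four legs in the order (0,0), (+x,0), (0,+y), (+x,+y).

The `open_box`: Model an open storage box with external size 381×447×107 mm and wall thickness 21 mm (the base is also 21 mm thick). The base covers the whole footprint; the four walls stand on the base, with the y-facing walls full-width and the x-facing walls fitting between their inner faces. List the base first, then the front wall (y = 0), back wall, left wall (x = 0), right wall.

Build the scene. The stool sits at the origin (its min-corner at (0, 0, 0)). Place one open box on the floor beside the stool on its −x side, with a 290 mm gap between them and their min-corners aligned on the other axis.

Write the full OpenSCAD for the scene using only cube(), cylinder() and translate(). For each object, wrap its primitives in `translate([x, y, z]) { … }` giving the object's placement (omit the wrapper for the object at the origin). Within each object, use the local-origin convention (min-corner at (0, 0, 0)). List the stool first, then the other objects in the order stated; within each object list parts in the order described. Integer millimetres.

translate([0, 0, 354]) cube([309, 302, 29]);
cube([30, 30, 354]);
translate([279, 0, 0]) cube([30, 30, 354]);
translate([0, 272, 0]) cube([30, 30, 354]);
translate([279, 272, 0]) cube([30, 30, 354]);
translate([-671, 0, 0]) {
  cube([381, 447, 21]);
  translate([0, 0, 21]) cube([381, 21, 86]);
  translate([0, 426, 21]) cube([381, 21, 86]);
  translate([0, 21, 21]) cube([21, 405, 86]);
  translate([360, 21, 21]) cube([21, 405, 86]);
}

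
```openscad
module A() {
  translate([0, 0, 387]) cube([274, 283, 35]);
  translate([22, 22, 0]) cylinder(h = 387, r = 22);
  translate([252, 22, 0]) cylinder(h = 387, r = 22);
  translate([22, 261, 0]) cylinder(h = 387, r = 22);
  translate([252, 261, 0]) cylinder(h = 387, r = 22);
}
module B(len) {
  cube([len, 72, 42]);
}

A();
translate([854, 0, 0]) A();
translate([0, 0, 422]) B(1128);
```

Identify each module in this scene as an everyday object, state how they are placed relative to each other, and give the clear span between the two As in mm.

Second stool starts at x = 854; first ends at x = 274; clear span = 854 − 274 = 580 mm.

A is a stool. B is a beam. A beam spans the tops of two stools. The clear span between the two stools is 580 mm.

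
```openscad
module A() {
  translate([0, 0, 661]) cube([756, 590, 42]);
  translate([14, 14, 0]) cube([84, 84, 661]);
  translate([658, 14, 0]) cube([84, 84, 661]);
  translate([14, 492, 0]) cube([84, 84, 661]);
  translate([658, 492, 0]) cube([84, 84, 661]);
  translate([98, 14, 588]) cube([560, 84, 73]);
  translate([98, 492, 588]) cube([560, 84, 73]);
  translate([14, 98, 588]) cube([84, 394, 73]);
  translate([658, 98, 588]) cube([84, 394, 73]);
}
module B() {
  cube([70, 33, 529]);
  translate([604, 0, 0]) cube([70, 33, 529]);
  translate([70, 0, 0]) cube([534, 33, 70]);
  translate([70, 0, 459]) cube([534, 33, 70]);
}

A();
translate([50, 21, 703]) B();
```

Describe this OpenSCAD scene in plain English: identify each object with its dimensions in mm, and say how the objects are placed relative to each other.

A is a table: top 756 mm (x) × 590 mm (y), 42 mm thick, upper face at z = 703 mm, on four 84×84 mm square legs, each inset 14 mm from the nearest pair of top edges, running from z = 0 to the bottom of the top. Four apron rails, 84 mm thick and 73 mm tall, run between adjacent legs with their top edges flush with the underside of the top and their outer faces flush with the legs' outer faces.

B is a rectangular picture frame lying in the x–z plane (depth along y). The opening is 534 mm wide (x) by 389 mm tall (z), surrounded by a border 70 mm wide on all four sides. The frame is 33 mm deep and is made of two full-height vertical stiles with two horizontal rails fitted between them.

The picture frame is on top of the table.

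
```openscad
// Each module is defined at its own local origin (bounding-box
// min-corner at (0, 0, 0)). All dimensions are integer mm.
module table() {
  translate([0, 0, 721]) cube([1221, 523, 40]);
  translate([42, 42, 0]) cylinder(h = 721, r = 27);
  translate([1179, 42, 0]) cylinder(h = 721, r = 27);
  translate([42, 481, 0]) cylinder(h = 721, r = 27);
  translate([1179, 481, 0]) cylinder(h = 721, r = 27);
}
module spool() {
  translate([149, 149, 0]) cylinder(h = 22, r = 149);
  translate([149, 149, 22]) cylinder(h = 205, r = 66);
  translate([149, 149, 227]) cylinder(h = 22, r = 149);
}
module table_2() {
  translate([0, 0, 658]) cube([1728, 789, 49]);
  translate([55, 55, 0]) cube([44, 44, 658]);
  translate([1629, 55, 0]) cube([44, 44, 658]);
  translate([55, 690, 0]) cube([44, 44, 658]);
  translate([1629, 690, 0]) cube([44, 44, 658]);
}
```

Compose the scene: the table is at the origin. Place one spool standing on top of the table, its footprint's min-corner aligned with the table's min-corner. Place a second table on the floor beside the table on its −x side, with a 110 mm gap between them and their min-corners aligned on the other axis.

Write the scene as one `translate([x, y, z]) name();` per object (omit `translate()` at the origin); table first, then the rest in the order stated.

table();
translate([0, 0, 761]) spool();
translate([-1838, 0, 0]) table_2();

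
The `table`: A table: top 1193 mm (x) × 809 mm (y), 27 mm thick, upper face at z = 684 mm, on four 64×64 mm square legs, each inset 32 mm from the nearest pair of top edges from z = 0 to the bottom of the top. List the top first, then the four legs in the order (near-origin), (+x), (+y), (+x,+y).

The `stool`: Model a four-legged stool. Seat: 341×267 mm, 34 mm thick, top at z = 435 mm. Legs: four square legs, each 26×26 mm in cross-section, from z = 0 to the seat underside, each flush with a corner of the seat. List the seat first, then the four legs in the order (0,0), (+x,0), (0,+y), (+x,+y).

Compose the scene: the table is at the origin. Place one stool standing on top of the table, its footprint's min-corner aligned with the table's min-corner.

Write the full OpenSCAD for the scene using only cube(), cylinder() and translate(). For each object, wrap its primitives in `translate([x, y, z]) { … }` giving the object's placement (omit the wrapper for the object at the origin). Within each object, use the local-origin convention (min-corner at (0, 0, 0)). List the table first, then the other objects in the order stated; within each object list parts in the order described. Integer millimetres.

translate([0, 0, 657]) cube([1193, 809, 27]);
translate([32, 32, 0]) cube([64, 64, 657]);
translate([1097, 32, 0]) cube([64, 64, 657]);
translate([32, 713, 0]) cube([64, 64, 657]);
translate([1097, 713, 0]) cube([64, 64, 657]);
translate([0, 0, 684]) {
  translate([0, 0, 401]) cube([341, 267, 34]);
  cube([26, 26, 401]);
  translate([315, 0, 0]) cube([26, 26, 401]);
  translate([0, 241, 0]) cube([26, 26, 401]);
  translate([315, 241, 0]) cube([26, 26, 401]);
}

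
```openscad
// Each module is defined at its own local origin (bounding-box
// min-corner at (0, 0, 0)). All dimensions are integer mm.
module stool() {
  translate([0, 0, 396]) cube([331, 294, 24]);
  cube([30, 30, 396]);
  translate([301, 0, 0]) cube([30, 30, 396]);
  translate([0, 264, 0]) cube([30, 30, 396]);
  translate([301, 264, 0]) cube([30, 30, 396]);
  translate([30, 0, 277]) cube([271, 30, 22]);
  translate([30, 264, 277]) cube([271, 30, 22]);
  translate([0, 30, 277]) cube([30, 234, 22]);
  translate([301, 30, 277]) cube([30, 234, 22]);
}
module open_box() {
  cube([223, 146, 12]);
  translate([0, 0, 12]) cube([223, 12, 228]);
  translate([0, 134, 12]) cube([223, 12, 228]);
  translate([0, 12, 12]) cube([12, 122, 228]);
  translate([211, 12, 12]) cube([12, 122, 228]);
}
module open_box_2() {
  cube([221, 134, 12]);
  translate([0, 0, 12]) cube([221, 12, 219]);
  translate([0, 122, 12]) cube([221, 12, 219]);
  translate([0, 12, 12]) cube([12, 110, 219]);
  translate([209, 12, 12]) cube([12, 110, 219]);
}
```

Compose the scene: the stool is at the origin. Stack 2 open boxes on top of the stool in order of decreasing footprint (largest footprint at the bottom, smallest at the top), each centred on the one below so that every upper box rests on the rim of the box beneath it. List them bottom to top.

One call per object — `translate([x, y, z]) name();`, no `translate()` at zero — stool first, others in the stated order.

stool();
translate([54, 74, 420]) open_box();
translate([55, 80, 660]) open_box_2();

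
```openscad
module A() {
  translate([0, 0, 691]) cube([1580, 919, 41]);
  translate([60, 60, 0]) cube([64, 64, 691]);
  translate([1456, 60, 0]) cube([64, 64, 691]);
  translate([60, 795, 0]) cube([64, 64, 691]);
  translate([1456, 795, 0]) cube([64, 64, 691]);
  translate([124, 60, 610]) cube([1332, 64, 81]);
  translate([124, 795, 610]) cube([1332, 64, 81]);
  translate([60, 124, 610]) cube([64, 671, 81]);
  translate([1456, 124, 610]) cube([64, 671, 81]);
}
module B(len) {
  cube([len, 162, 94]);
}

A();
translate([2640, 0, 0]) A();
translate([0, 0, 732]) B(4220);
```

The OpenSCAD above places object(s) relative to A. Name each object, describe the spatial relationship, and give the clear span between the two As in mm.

A is a table. B is a beam. A beam spans the tops of two tables. The clear span between the two tables is 1060 mm.

Second table starts at x = 2640; first ends at x = 1580; clear span = 2640 − 1580 = 1060 mm.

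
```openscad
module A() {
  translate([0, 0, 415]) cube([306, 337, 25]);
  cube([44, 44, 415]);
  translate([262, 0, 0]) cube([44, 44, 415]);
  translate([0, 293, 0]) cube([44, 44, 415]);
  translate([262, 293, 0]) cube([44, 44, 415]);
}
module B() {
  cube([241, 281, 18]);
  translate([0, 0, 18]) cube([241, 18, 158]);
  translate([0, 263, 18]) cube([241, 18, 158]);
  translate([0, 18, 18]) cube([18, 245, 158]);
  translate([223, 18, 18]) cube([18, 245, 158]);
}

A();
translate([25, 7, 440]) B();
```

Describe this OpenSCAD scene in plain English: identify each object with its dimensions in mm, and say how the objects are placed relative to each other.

A is a simple wooden stool: a rectangular seat 306 mm (x) by 337 mm (y), 25 mm thick, top face at z = 440 mm, on four square legs, each 44×44 mm in cross-section. The legs rest on z = 0, each flush with a corner of the seat.

B is an open-topped rectangular box: outside dimensions 241×281×176 mm, with a uniform wall and base thickness of 18 mm. The base is a full 241×281 slab on the floor; four walls sit on top of the base. The front and back walls (the −y and +y sides) span the full width; the two side walls fit between them.

The open box is on top of the stool.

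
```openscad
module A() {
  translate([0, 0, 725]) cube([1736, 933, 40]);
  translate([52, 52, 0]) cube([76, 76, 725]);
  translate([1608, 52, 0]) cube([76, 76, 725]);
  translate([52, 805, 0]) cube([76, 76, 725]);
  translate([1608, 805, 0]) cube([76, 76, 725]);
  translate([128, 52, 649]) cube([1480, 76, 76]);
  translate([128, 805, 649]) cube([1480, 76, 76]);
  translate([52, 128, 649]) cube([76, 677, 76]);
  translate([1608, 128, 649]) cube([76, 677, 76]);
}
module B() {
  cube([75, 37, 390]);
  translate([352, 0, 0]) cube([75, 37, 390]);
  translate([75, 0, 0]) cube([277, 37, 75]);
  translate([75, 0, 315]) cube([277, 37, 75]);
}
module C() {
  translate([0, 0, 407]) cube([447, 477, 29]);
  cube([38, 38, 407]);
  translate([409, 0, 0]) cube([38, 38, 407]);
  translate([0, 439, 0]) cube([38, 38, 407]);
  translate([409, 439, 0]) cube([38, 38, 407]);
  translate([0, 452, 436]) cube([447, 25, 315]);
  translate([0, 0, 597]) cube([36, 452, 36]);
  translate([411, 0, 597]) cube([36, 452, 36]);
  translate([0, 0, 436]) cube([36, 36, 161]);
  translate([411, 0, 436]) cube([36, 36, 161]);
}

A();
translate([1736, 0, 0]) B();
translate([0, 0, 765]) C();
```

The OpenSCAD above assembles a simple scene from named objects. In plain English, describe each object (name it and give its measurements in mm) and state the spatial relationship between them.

A is a table with a 1736×933 mm rectangular top, 40 mm thick, top surface at z = 765 mm, supported by four 76×76 mm square legs, each inset 52 mm from the nearest pair of top edges, running from the floor. Four apron rails, 76 mm thick and 76 mm tall, run between adjacent legs with their top edges flush with the underside of the top and their outer faces flush with the legs' outer faces.

B is a picture frame with a 277×240 mm rectangular opening (x by z) and a uniform 75 mm border on every side. Frame depth is 37 mm along y. It is built from two vertical stiles running the full outside height and two horizontal rails spanning the gap between the stiles.

C is a chair: 447×477 mm seat, 29 mm thick, top at z = 436 mm, on four 38 mm square corner legs flush with the seat edges. A 25 mm thick backrest slab spans the full seat width, extending 315 mm above the seat top, its back face flush with the seat's +y edge. Two armrests of 36×36 mm section run along each side from the seat's front edge to the front of the backrest, top faces 197 mm above the seat top and outer faces flush with the seat's x-edges; a 36×36 mm post under the front of each armrest stands on the seat at the front corner.

The picture frame is against the table's +x side, with their −y faces flush. The chair is on top of the table.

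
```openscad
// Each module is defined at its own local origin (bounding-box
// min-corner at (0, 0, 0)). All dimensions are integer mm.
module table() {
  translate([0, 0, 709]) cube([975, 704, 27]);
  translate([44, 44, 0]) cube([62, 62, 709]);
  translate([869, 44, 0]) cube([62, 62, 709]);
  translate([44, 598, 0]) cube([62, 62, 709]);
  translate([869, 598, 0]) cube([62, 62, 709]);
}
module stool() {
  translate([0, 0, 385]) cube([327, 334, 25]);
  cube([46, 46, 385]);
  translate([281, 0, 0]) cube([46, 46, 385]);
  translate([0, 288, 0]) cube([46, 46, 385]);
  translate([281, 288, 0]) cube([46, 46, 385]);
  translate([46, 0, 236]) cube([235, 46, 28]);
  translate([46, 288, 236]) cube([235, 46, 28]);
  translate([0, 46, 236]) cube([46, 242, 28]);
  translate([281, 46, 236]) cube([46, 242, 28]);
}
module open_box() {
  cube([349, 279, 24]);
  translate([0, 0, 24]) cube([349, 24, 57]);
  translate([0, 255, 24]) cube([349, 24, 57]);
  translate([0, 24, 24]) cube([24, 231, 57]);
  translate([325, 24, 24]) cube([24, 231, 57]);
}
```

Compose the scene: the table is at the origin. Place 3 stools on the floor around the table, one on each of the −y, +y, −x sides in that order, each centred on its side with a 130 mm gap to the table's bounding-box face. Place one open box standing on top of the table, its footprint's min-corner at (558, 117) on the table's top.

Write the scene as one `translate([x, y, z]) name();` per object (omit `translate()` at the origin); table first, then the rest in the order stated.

table();
translate([324, -464, 0]) stool();
translate([324, 834, 0]) stool();
translate([-457, 185, 0]) stool();
translate([558, 117, 736]) open_box();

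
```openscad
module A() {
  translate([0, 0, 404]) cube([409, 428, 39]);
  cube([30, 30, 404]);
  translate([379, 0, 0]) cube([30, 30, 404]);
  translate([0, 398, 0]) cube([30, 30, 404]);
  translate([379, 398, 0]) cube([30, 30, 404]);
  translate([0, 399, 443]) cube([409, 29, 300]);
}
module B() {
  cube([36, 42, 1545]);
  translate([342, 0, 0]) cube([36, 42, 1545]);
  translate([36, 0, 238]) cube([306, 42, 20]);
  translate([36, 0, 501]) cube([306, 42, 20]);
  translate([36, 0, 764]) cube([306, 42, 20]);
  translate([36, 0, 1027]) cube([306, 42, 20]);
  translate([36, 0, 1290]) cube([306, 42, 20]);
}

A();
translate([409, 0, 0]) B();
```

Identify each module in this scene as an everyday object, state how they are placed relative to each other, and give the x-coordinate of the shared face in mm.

A is a chair. B is a ladder. The ladder is against the chair's +x side, with their −y faces flush. The x-coordinate of the shared face is 409 mm.

The chair's +x face and the ladder's −x face are both at x = 409 mm.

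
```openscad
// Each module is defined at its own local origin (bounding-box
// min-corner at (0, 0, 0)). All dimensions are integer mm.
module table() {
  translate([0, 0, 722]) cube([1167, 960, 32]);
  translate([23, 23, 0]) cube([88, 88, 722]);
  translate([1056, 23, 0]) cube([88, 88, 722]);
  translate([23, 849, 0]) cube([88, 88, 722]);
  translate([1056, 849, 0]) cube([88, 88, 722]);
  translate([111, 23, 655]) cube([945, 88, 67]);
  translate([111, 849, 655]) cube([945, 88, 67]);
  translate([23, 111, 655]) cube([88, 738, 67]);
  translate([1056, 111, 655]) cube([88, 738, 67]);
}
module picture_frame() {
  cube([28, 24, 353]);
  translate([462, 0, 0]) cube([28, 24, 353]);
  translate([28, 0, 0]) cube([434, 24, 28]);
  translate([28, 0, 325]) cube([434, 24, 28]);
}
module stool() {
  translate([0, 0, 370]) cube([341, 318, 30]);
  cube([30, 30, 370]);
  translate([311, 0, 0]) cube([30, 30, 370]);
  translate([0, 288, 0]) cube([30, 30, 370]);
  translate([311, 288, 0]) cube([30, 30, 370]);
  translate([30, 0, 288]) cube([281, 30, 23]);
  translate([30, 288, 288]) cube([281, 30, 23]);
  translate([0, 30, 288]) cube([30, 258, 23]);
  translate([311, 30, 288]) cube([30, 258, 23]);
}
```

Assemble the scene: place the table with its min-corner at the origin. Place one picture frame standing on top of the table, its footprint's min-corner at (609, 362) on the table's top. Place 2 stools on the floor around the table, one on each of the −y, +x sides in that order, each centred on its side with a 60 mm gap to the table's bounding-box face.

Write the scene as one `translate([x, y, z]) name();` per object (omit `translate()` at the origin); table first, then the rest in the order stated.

table();
translate([609, 362, 754]) picture_frame();
translate([413, -378, 0]) stool();
translate([1227, 321, 0]) stool();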